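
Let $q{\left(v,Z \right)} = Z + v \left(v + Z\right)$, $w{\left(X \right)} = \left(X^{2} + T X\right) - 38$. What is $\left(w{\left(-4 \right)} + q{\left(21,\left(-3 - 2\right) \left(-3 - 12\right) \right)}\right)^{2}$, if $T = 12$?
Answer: $4084441$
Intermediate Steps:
$w{\left(X \right)} = -38 + X^{2} + 12 X$ ($w{\left(X \right)} = \left(X^{2} + 12 X\right) - 38 = -38 + X^{2} + 12 X$)
$q{\left(v,Z \right)} = Z + v \left(Z + v\right)$
$\left(w{\left(-4 \right)} + q{\left(21,\left(-3 - 2\right) \left(-3 - 12\right) \right)}\right)^{2} = \left(\left(-38 + \left(-4\right)^{2} + 12 \left(-4\right)\right) + \left(\left(-3 - 2\right) \left(-3 - 12\right) + 21^{2} + \left(-3 - 2\right) \left(-3 - 12\right) 21\right)\right)^{2} = \left(\left(-38 + 16 - 48\right) + \left(\left(-5\right) \left(-15\right) + 441 + \left(-5\right) \left(-15\right) 21\right)\right)^{2} = \left(-70 + \left(75 + 441 + 75 \cdot 21\right)\right)^{2} = \left(-70 + \left(75 + 441 + 1575\right)\right)^{2} = \left(-70 + 2091\right)^{2} = 2021^{2} = 4084441$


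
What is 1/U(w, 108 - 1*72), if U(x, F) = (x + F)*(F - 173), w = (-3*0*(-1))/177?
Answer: -1/4932 ≈ -0.00020276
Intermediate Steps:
w = 0 (w = (0*(-1))*(1/177) = 0*(1/177) = 0)
U(x, F) = (-173 + F)*(F + x) (U(x, F) = (F + x)*(-173 + F) = (-173 + F)*(F + x))
1/U(w, 108 - 1*72) = 1/((108 - 1*72)² - 173*(108 - 1*72) - 173*0 + (108 - 1*72)*0) = 1/((108 - 72)² - 173*(108 - 72) + 0 + (108 - 72)*0) = 1/(36² - 173*36 + 0 + 36*0) = 1/(1296 - 6228 + 0 + 0) = 1/(-4932) = -1/4932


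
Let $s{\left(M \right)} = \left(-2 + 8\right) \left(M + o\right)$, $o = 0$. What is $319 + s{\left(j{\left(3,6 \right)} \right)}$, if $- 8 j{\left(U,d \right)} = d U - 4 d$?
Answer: $\frac{647}{2} \approx 323.5$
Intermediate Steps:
$j{\left(U,d \right)} = \frac{d}{2} - \frac{U d}{8}$ ($j{\left(U,d \right)} = - \frac{d U - 4 d}{8} = - \frac{U d - 4 d}{8} = - \frac{- 4 d + U d}{8} = \frac{d}{2} - \frac{U d}{8}$)
$s{\left(M \right)} = 6 M$ ($s{\left(M \right)} = \left(-2 + 8\right) \left(M + 0\right) = 6 M$)
$319 + s{\left(j{\left(3,6 \right)} \right)} = 319 + 6 \cdot \frac{1}{8} \cdot 6 \left(4 - 3\right) = 319 + 6 \cdot \frac{1}{8} \cdot 6 \cdot 1 = 319 + 6 \cdot \frac{3}{4} = 319 + \frac{9}{2} = \frac{647}{2}$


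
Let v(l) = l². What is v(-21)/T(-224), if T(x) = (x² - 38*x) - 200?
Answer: 147/19496 ≈ 0.0075400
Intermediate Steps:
T(x) = -200 + x² - 38*x
v(-21)/T(-224) = (-21)²/(-200 + (-224)² - 38*(-224)) = 441/(-200 + 50176 + 8512) = 441/58488 = 441*(1/58488) = 147/19496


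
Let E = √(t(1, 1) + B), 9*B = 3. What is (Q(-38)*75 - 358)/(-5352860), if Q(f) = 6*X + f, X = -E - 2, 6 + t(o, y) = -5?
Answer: 1027/1338215 + 30*I*√6/267643 ≈ 0.00076744 + 0.00027456*I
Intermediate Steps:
t(o, y) = -11 (t(o, y) = -6 - 5 = -11)
B = ⅓ (B = (⅑)*3 = ⅓ ≈ 0.33333)
E = 4*I*√6/3 (E = √(-11 + ⅓) = √(-32/3) = 4*I*√6/3 ≈ 3.266*I)
X = -2 - 4*I*√6/3 (X = -4*I*√6/3 - 2 = -2 - 4*I*√6/3 ≈ -2.0 - 3.266*I)
Q(f) = -12 + f - 8*I*√6 (Q(f) = 6*(-2 - 4*I*√6/3) + f = (-12 - 8*I*√6) + f = -12 + f - 8*I*√6)
(Q(-38)*75 - 358)/(-5352860) = ((-12 - 38 - 8*I*√6)*75 - 358)/(-5352860) = ((-50 - 8*I*√6)*75 - 358)*(-1/5352860) = ((-3750 - 600*I*√6) - 358)*(-1/5352860) = (-4108 - 600*I*√6)*(-1/5352860) = 1027/1338215 + 30*I*√6/267643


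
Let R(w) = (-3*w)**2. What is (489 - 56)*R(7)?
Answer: 190953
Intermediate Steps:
R(w) = 9*w**2
(489 - 56)*R(7) = (489 - 56)*(9*7**2) = 433*(9*49) = 433*441 = 190953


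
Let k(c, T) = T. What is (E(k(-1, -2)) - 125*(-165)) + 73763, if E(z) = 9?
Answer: 94397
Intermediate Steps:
(E(k(-1, -2)) - 125*(-165)) + 73763 = (9 - 125*(-165)) + 73763 = (9 + 20625) + 73763 = 20634 + 73763 = 94397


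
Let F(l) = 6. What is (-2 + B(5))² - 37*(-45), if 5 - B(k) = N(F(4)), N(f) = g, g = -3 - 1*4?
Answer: 1765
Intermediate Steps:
g = -7 (g = -3 - 4 = -7)
N(f) = -7
B(k) = 12 (B(k) = 5 - 1*(-7) = 5 + 7 = 12)
(-2 + B(5))² - 37*(-45) = (-2 + 12)² - 37*(-45) = 10² + 1665 = 100 + 1665 = 1765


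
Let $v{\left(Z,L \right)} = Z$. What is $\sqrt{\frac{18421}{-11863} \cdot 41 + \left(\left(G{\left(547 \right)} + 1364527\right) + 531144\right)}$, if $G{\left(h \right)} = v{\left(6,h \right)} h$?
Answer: $\frac{\sqrt{267232156323614}}{11863} \approx 1378.0$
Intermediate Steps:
$G{\left(h \right)} = 6 h$
$\sqrt{\frac{18421}{-11863} \cdot 41 + \left(\left(G{\left(547 \right)} + 1364527\right) + 531144\right)} = \sqrt{\frac{18421}{-11863} \cdot 41 + \left(\left(6 \cdot 547 + 1364527\right) + 531144\right)} = \sqrt{18421 \left(- \frac{1}{11863}\right) 41 + \left(\left(3282 + 1364527\right) + 531144\right)} = \sqrt{\left(- \frac{18421}{11863}\right) 41 + \left(1367809 + 531144\right)} = \sqrt{- \frac{755261}{11863} + 1898953} = \sqrt{\frac{22526524178}{11863}} = \frac{\sqrt{267232156323614}}{11863}$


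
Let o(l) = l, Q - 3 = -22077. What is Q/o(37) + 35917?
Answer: 1306855/37 ≈ 35320.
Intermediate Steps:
Q = -22074 (Q = 3 - 22077 = -22074)
Q/o(37) + 35917 = -22074/37 + 35917 = 1306855/37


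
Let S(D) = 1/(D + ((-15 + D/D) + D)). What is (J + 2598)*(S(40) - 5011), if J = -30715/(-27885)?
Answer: -4793921382025/368082 ≈ -1.3024e+7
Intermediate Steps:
J = 6143/5577 (J = -30715*(-1/27885) = 6143/5577 ≈ 1.1015)
S(D) = 1/(-14 + 2*D) (S(D) = 1/(D + ((-15 + 1) + D)) = 1/(D + (-14 + D)) = 1/(-14 + 2*D))
(J + 2598)*(S(40) - 5011) = (6143/5577 + 2598)*(1/(2*(-7 + 40)) - 5011) = 14495189*((½)/33 - 5011)/5577 = 14495189*((½)*(1/33) - 5011)/5577 = 14495189*(1/66 - 5011)/5577 = (14495189/5577)*(-330725/66) = -4793921382025/368082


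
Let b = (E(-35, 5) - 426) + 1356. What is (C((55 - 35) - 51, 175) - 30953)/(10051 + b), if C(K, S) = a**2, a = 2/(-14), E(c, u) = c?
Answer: -758348/268177 ≈ -2.8278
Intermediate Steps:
a = -1/7 (a = 2*(-1/14) = -1/7 ≈ -0.14286)
C(K, S) = 1/49 (C(K, S) = (-1/7)**2 = 1/49)
b = 895 (b = (-35 - 426) + 1356 = -461 + 1356 = 895)
(C((55 - 35) - 51, 175) - 30953)/(10051 + b) = (1/49 - 30953)/(10051 + 895) = -1516696/49/10946 = -1516696/49*1/10946 = -758348/268177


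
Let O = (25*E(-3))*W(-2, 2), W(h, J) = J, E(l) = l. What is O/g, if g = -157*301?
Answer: 150/47257 ≈ 0.0031741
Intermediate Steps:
O = -150 (O = (25*(-3))*2 = -75*2 = -150)
g = -47257
O/g = -150/(-47257) = -150*(-1/47257) = 150/47257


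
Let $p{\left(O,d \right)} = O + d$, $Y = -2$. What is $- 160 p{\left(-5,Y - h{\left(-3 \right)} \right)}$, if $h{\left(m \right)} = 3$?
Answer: $1600$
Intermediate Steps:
$- 160 p{\left(-5,Y - h{\left(-3 \right)} \right)} = - 160 \left(-5 - 5\right) = \left(-160\right) \left(-10\right) = 1600$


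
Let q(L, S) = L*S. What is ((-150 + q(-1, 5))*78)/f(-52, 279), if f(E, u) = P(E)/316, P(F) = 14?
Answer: -1910220/7 ≈ -2.7289e+5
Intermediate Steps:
f(E, u) = 7/158 (f(E, u) = 14/316 = 14*(1/316) = 7/158)
((-150 + q(-1, 5))*78)/f(-52, 279) = ((-150 - 1*5)*78)/(7/158) = ((-150 - 5)*78)*(158/7) = -155*78*(158/7) = -12090*158/7 = -1910220/7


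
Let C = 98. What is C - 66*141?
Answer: -9208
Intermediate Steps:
C - 66*141 = 98 - 66*141 = 98 - 9306 = -9208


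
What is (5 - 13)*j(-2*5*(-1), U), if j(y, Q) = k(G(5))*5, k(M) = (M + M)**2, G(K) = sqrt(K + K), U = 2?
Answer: -1600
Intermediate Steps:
G(K) = sqrt(2)*sqrt(K) (G(K) = sqrt(2*K) = sqrt(2)*sqrt(K))
k(M) = 4*M**2 (k(M) = (2*M)**2 = 4*M**2)
j(y, Q) = 200 (j(y, Q) = (4*(sqrt(2)*sqrt(5))**2)*5 = (4*(sqrt(10))**2)*5 = (4*10)*5 = 40*5 = 200)
(5 - 13)*j(-2*5*(-1), U) = (5 - 13)*200 = -8*200 = -1600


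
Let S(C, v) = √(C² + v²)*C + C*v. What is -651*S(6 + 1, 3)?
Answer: -13671 - 4557*√58 ≈ -48376.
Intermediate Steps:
S(C, v) = C*v + C*√(C² + v²) (S(C, v) = C*√(C² + v²) + C*v = C*v + C*√(C² + v²))
-651*S(6 + 1, 3) = -651*(6 + 1)*(3 + √((6 + 1)² + 3²)) = -4557*(3 + √(7² + 9)) = -4557*(3 + √(49 + 9)) = -4557*(3 + √58) = -651*(21 + 7*√58) = -13671 - 4557*√58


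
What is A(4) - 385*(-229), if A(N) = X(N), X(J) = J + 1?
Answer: 88170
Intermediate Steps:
X(J) = 1 + J
A(N) = 1 + N
A(4) - 385*(-229) = (1 + 4) - 385*(-229) = 5 + 88165 = 88170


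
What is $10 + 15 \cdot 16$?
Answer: $250$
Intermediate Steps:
$10 + 15 \cdot 16 = 10 + 240 = 250$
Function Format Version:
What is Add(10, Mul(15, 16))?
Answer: 250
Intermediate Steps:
Add(10, Mul(15, 16)) = Add(10, 240) = 250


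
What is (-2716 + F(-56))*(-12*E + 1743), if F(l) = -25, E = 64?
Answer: -2672475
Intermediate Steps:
(-2716 + F(-56))*(-12*E + 1743) = (-2716 - 25)*(-12*64 + 1743) = -2741*(-768 + 1743) = -2741*975 = -2672475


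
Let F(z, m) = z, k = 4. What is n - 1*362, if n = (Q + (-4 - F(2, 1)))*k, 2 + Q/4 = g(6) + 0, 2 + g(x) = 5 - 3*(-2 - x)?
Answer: 14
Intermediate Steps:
g(x) = 9 + 3*x (g(x) = -2 + (5 - 3*(-2 - x)) = -2 + (5 + (6 + 3*x)) = -2 + (11 + 3*x) = 9 + 3*x)
Q = 100 (Q = -8 + 4*((9 + 3*6) + 0) = -8 + 4*((9 + 18) + 0) = -8 + 4*(27 + 0) = -8 + 4*27 = -8 + 108 = 100)
n = 376 (n = (100 + (-4 - 1*2))*4 = (100 + (-4 - 2))*4 = (100 - 6)*4 = 94*4 = 376)
n - 1*362 = 376 - 1*362 = 376 - 362 = 14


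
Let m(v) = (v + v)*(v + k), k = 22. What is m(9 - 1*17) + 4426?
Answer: 4202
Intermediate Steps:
m(v) = 2*v*(22 + v) (m(v) = (v + v)*(v + 22) = (2*v)*(22 + v) = 2*v*(22 + v))
m(9 - 1*17) + 4426 = 2*(9 - 1*17)*(22 + (9 - 1*17)) + 4426 = 2*(9 - 17)*(22 + (9 - 17)) + 4426 = 2*(-8)*(22 - 8) + 4426 = 2*(-8)*14 + 4426 = -224 + 4426 = 4202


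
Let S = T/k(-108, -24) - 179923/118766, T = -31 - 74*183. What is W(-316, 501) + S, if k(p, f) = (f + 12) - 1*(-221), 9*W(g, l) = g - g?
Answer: -1649614825/24822094 ≈ -66.458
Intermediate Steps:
T = -13573 (T = -31 - 13542 = -13573)
W(g, l) = 0 (W(g, l) = (g - g)/9 = (1/9)*0 = 0)
k(p, f) = 233 + f (k(p, f) = (12 + f) + 221 = 233 + f)
S = -1649614825/24822094 (S = -13573/(233 - 24) - 179923/118766 = -13573/209 - 179923*1/118766 = -13573*1/209 - 179923/118766 = -13573/209 - 179923/118766 = -1649614825/24822094 ≈ -66.458)
W(-316, 501) + S = 0 - 1649614825/24822094 = -1649614825/24822094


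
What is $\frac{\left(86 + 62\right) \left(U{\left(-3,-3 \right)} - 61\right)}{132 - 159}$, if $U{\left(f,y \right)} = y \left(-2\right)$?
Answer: $\frac{8140}{27} \approx 301.48$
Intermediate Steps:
$U{\left(f,y \right)} = - 2 y$
$\frac{\left(86 + 62\right) \left(U{\left(-3,-3 \right)} - 61\right)}{132 - 159} = \frac{\left(86 + 62\right) \left(\left(-2\right) \left(-3\right) - 61\right)}{132 - 159} = \frac{148 \left(6 - 61\right)}{-27} = 148 \left(-55\right) \left(- \frac{1}{27}\right) = \left(-8140\right) \left(- \frac{1}{27}\right) = \frac{8140}{27}$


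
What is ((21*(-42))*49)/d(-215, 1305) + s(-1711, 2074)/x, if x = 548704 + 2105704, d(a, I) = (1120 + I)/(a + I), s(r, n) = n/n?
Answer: -25008568677307/1287387880 ≈ -19426.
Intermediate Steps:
s(r, n) = 1
d(a, I) = (1120 + I)/(I + a)
x = 2654408
((21*(-42))*49)/d(-215, 1305) + s(-1711, 2074)/x = ((21*(-42))*49)/(((1120 + 1305)/(1305 - 215))) + 1/2654408 = (-882*49)/((2425/1090)) + 1*(1/2654408) = -43218/((1/1090)*2425) + 1/2654408 = -43218/485/218 + 1/2654408 = -43218*218/485 + 1/2654408 = -9421524/485 + 1/2654408 = -25008568677307/1287387880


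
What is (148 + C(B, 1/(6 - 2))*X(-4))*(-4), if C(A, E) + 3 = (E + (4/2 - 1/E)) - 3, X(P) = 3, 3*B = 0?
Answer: -499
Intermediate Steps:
B = 0 (B = (1/3)*0 = 0)
C(A, E) = -4 + E - 1/E (C(A, E) = -3 + ((E + (4/2 - 1/E)) - 3) = -3 + ((E + (4*(1/2) - 1/E)) - 3) = -3 + ((E + (2 - 1/E)) - 3) = -3 + ((2 + E - 1/E) - 3) = -3 + (-1 + E - 1/E) = -4 + E - 1/E)
(148 + C(B, 1/(6 - 2))*X(-4))*(-4) = (148 + (-4 + 1/(6 - 2) - 1/(1/(6 - 2)))*3)*(-4) = (148 + (-4 + 1/4 - 1/(1/4))*3)*(-4) = (148 + (-4 + 1/4 - 1/1/4)*3)*(-4) = (148 + (-4 + 1/4 - 1*4)*3)*(-4) = (148 + (-4 + 1/4 - 4)*3)*(-4) = (148 - 31/4*3)*(-4) = (148 - 93/4)*(-4) = (499/4)*(-4) = -499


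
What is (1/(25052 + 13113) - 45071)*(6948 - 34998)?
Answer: 567644455620/449 ≈ 1.2642e+9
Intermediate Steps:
(1/(25052 + 13113) - 45071)*(6948 - 34998) = (1/38165 - 45071)*(-28050) = -1720134714/38165*(-28050) = 567644455620/449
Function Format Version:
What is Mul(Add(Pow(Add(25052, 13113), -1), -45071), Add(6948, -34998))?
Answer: Rational(567644455620, 449) ≈ 1.2642e+9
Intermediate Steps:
Mul(Add(Pow(Add(25052, 13113), -1), -45071), Add(6948, -34998)) = Mul(Add(Pow(38165, -1), -45071), -28050) = Mul(Add(Rational(1, 38165), -45071), -28050) = Mul(Rational(-1720134714, 38165), -28050) = Rational(567644455620, 449)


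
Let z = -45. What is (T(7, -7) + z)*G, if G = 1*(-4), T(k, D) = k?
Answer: 152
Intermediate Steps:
G = -4
(T(7, -7) + z)*G = (7 - 45)*(-4) = -38*(-4) = 152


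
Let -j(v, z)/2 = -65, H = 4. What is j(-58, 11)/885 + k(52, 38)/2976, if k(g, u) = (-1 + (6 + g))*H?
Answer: 9811/43896 ≈ 0.22351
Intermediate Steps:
j(v, z) = 130 (j(v, z) = -2*(-65) = 130)
k(g, u) = 20 + 4*g (k(g, u) = (-1 + (6 + g))*4 = (5 + g)*4 = 20 + 4*g)
j(-58, 11)/885 + k(52, 38)/2976 = 130/885 + (20 + 4*52)/2976 = 130*(1/885) + (20 + 208)*(1/2976) = 26/177 + 228*(1/2976) = 26/177 + 19/248 = 9811/43896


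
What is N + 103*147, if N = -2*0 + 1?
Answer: 15142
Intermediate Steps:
N = 1 (N = 0 + 1 = 1)
N + 103*147 = 1 + 103*147 = 1 + 15141 = 15142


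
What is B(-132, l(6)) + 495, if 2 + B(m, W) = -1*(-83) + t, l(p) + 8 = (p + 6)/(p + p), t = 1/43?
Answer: 24769/43 ≈ 576.02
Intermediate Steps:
t = 1/43 ≈ 0.023256
l(p) = -8 + (6 + p)/(2*p) (l(p) = -8 + (p + 6)/(p + p) = -8 + (6 + p)/((2*p)) = -8 + (6 + p)*(1/(2*p)) = -8 + (6 + p)/(2*p))
B(m, W) = 3484/43 (B(m, W) = -2 + (-1*(-83) + 1/43) = -2 + (83 + 1/43) = -2 + 3570/43 = 3484/43)
B(-132, l(6)) + 495 = 3484/43 + 495 = 24769/43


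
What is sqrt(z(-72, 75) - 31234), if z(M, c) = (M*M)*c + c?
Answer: sqrt(357641) ≈ 598.03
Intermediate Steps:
z(M, c) = c + c*M**2 (z(M, c) = M**2*c + c = c*M**2 + c = c + c*M**2)
sqrt(z(-72, 75) - 31234) = sqrt(75*(1 + (-72)**2) - 31234) = sqrt(75*(1 + 5184) - 31234) = sqrt(75*5185 - 31234) = sqrt(388875 - 31234) = sqrt(357641)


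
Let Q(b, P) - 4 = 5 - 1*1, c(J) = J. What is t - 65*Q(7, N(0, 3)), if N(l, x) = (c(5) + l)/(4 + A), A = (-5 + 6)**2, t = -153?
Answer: -673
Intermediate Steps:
A = 1 (A = 1**2 = 1)
N(l, x) = 1 + l/5 (N(l, x) = (5 + l)/(4 + 1) = (5 + l)/5 = (5 + l)*(1/5) = 1 + l/5)
Q(b, P) = 8 (Q(b, P) = 4 + (5 - 1*1) = 4 + (5 - 1) = 4 + 4 = 8)
t - 65*Q(7, N(0, 3)) = -153 - 65*8 = -153 - 520 = -673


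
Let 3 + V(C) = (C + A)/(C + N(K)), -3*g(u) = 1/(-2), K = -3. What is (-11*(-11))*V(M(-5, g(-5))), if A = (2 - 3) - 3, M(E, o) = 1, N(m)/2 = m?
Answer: -1452/5 ≈ -290.40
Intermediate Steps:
g(u) = ⅙ (g(u) = -⅓/(-2) = -⅓*(-½) = ⅙)
N(m) = 2*m
A = -4 (A = -1 - 3 = -4)
V(C) = -3 + (-4 + C)/(-6 + C) (V(C) = -3 + (C - 4)/(C + 2*(-3)) = -3 + (-4 + C)/(C - 6) = -3 + (-4 + C)/(-6 + C))
(-11*(-11))*V(M(-5, g(-5))) = (-11*(-11))*(2*(7 - 1*1)/(-6 + 1)) = 121*(2*(7 - 1)/(-5)) = 121*(2*(-⅕)*6) = 121*(-12/5) = -1452/5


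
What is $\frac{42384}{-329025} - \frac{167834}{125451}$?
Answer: $- \frac{20179565678}{13758838425} \approx -1.4667$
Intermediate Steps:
$\frac{42384}{-329025} - \frac{167834}{125451} = 42384 \left(- \frac{1}{329025}\right) - \frac{167834}{125451} = - \frac{14128}{109675} - \frac{167834}{125451} = - \frac{20179565678}{13758838425}$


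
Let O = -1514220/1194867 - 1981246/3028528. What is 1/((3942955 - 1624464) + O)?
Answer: 603114694296/1398314831829171929 ≈ 4.3132e-7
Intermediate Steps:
O = -1158863855407/603114694296 (O = -1514220*1/1194867 - 1981246*1/3028528 = -504740/398289 - 990623/1514264 = -1158863855407/603114694296 ≈ -1.9215)
1/((3942955 - 1624464) + O) = 1/((3942955 - 1624464) - 1158863855407/603114694296) = 1/(2318491 - 1158863855407/603114694296) = 1/(1398314831829171929/603114694296) = 603114694296/1398314831829171929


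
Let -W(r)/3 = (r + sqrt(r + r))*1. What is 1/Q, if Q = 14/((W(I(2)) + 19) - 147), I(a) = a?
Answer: -10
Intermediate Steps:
W(r) = -3*r - 3*sqrt(2)*sqrt(r) (W(r) = -3*(r + sqrt(r + r)) = -3*(r + sqrt(2*r)) = -3*(r + sqrt(2)*sqrt(r)) = -3*r - 3*sqrt(2)*sqrt(r))
Q = -1/10 (Q = 14/(((-3*2 - 3*sqrt(2)*sqrt(2)) + 19) - 147) = 14/(((-6 - 6) + 19) - 147) = 14/((-12 + 19) - 147) = 14/(7 - 147) = 14/(-140) = 14*(-1/140) = -1/10 ≈ -0.10000)
1/Q = 1/(-1/10) = -10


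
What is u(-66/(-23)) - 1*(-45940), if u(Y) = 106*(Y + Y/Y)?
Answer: 1066054/23 ≈ 46350.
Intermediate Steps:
u(Y) = 106 + 106*Y (u(Y) = 106*(Y + 1) = 106*(1 + Y) = 106 + 106*Y)
u(-66/(-23)) - 1*(-45940) = (106 + 106*(-66/(-23))) - 1*(-45940) = (106 + 106*(-66*(-1/23))) + 45940 = (106 + 106*(66/23)) + 45940 = (106 + 6996/23) + 45940 = 9434/23 + 45940 = 1066054/23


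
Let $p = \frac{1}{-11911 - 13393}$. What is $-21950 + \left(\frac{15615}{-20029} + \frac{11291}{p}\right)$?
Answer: $- \frac{5722874448621}{20029} \approx -2.8573 \cdot 10^{8}$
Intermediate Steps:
$p = - \frac{1}{25304}$ ($p = \frac{1}{-25304} = - \frac{1}{25304} \approx -3.9519 \cdot 10^{-5}$)
$-21950 + \left(\frac{15615}{-20029} + \frac{11291}{p}\right) = -21950 + \left(\frac{15615}{-20029} + \frac{11291}{- \frac{1}{25304}}\right) = -21950 + \left(15615 \left(- \frac{1}{20029}\right) + 11291 \left(-25304\right)\right) = -21950 - \frac{5722434812071}{20029} = - \frac{5722874448621}{20029}$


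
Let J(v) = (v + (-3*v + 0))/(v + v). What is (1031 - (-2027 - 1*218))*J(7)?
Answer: -3276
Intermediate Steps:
J(v) = -1 (J(v) = (v - 3*v)/((2*v)) = (-2*v)*(1/(2*v)) = -1)
(1031 - (-2027 - 1*218))*J(7) = (1031 - (-2027 - 1*218))*(-1) = (1031 - (-2027 - 218))*(-1) = (1031 - 1*(-2245))*(-1) = (1031 + 2245)*(-1) = 3276*(-1) = -3276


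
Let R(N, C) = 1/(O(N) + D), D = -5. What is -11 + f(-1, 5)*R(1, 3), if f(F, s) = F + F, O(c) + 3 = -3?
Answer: -119/11 ≈ -10.818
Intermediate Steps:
O(c) = -6 (O(c) = -3 - 3 = -6)
f(F, s) = 2*F
R(N, C) = -1/11 (R(N, C) = 1/(-6 - 5) = 1/(-11) = -1/11)
-11 + f(-1, 5)*R(1, 3) = -11 + (2*(-1))*(-1/11) = -11 - 2*(-1/11) = -11 + 2/11 = -119/11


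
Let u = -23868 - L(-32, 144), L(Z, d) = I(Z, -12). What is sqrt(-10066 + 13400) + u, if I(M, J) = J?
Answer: -23856 + sqrt(3334) ≈ -23798.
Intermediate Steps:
L(Z, d) = -12
u = -23856 (u = -23868 - 1*(-12) = -23868 + 12 = -23856)
sqrt(-10066 + 13400) + u = sqrt(-10066 + 13400) - 23856 = sqrt(3334) - 23856 = -23856 + sqrt(3334)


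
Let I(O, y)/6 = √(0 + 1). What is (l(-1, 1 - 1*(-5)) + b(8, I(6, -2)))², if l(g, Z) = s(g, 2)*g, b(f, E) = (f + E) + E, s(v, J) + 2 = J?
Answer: 400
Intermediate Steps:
s(v, J) = -2 + J
I(O, y) = 6 (I(O, y) = 6*√(0 + 1) = 6*√1 = 6*1 = 6)
b(f, E) = f + 2*E (b(f, E) = (E + f) + E = f + 2*E)
l(g, Z) = 0 (l(g, Z) = (-2 + 2)*g = 0*g = 0)
(l(-1, 1 - 1*(-5)) + b(8, I(6, -2)))² = (0 + (8 + 2*6))² = (0 + (8 + 12))² = (0 + 20)² = 20² = 400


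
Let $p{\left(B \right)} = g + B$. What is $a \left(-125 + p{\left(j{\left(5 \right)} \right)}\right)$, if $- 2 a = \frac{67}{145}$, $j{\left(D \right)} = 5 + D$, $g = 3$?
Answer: $\frac{3752}{145} \approx 25.876$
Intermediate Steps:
$p{\left(B \right)} = 3 + B$
$a = - \frac{67}{290}$ ($a = - \frac{67 \cdot \frac{1}{145}}{2} = \left(- \frac{1}{2}\right) \frac{67}{145} = - \frac{67}{290} \approx -0.23103$)
$a \left(-125 + p{\left(j{\left(5 \right)} \right)}\right) = - \frac{67 \left(-125 + \left(3 + \left(5 + 5\right)\right)\right)}{290} = - \frac{67 \left(-125 + \left(3 + 10\right)\right)}{290} = - \frac{67 \left(-125 + 13\right)}{290} = \left(- \frac{67}{290}\right) \left(-112\right) = \frac{3752}{145}$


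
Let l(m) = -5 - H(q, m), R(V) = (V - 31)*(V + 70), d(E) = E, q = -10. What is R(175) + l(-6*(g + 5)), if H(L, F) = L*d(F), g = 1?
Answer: 34915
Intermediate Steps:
R(V) = (-31 + V)*(70 + V)
H(L, F) = F*L (H(L, F) = L*F = F*L)
l(m) = -5 + 10*m (l(m) = -5 - m*(-10) = -5 - (-10)*m = -5 + 10*m)
R(175) + l(-6*(g + 5)) = (-2170 + 175² + 39*175) + (-5 + 10*(-6*(1 + 5))) = (-2170 + 30625 + 6825) + (-5 + 10*(-6*6)) = 35280 + (-5 + 10*(-36)) = 35280 + (-5 - 360) = 35280 - 365 = 34915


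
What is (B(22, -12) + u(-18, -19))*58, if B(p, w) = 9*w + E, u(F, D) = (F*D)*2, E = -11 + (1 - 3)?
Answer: 32654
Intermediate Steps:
E = -13 (E = -11 - 2 = -13)
u(F, D) = 2*D*F (u(F, D) = (D*F)*2 = 2*D*F)
B(p, w) = -13 + 9*w (B(p, w) = 9*w - 13 = -13 + 9*w)
(B(22, -12) + u(-18, -19))*58 = ((-13 + 9*(-12)) + 2*(-19)*(-18))*58 = ((-13 - 108) + 684)*58 = (-121 + 684)*58 = 563*58 = 32654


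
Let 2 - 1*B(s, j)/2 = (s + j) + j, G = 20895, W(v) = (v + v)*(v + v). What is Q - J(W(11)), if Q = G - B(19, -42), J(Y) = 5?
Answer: 20756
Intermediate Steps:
W(v) = 4*v² (W(v) = (2*v)*(2*v) = 4*v²)
B(s, j) = 4 - 4*j - 2*s (B(s, j) = 4 - 2*((s + j) + j) = 4 - 2*((j + s) + j) = 4 - 2*(s + 2*j) = 4 + (-4*j - 2*s) = 4 - 4*j - 2*s)
Q = 20761 (Q = 20895 - (4 - 4*(-42) - 2*19) = 20895 - (4 + 168 - 38) = 20895 - 1*134 = 20895 - 134 = 20761)
Q - J(W(11)) = 20761 - 1*5 = 20761 - 5 = 20756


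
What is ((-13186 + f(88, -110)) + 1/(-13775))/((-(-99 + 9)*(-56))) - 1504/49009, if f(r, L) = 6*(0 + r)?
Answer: 2813662056853/1134166278000 ≈ 2.4808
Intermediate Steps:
f(r, L) = 6*r
((-13186 + f(88, -110)) + 1/(-13775))/((-(-99 + 9)*(-56))) - 1504/49009 = ((-13186 + 6*88) + 1/(-13775))/((-(-99 + 9)*(-56))) - 1504/49009 = ((-13186 + 528) - 1/13775)/((-(-90)*(-56))) - 1504*1/49009 = (-12658 - 1/13775)/((-1*5040)) - 1504/49009 = -174363951/13775/(-5040) - 1504/49009 = -174363951/13775*(-1/5040) - 1504/49009 = 58121317/23142000 - 1504/49009 = 2813662056853/1134166278000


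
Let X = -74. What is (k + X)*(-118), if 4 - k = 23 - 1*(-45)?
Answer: 16284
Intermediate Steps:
k = -64 (k = 4 - (23 - 1*(-45)) = 4 - (23 + 45) = 4 - 1*68 = 4 - 68 = -64)
(k + X)*(-118) = (-64 - 74)*(-118) = -138*(-118) = 16284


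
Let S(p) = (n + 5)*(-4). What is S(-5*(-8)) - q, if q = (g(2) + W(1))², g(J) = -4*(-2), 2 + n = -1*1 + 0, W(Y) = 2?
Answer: -108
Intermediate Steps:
n = -3 (n = -2 + (-1*1 + 0) = -2 + (-1 + 0) = -2 - 1 = -3)
g(J) = 8
S(p) = -8 (S(p) = (-3 + 5)*(-4) = 2*(-4) = -8)
q = 100 (q = (8 + 2)² = 10² = 100)
S(-5*(-8)) - q = -8 - 1*100 = -8 - 100 = -108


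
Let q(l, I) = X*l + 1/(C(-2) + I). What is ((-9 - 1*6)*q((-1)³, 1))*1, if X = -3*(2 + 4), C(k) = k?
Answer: -255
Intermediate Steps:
X = -18 (X = -3*6 = -18)
q(l, I) = 1/(-2 + I) - 18*l (q(l, I) = -18*l + 1/(-2 + I) = 1/(-2 + I) - 18*l)
((-9 - 1*6)*q((-1)³, 1))*1 = ((-9 - 1*6)*((1 + 36*(-1)³ - 18*1*(-1)³)/(-2 + 1)))*1 = ((-9 - 6)*((1 + 36*(-1) - 18*1*(-1))/(-1)))*1 = -(-15)*(1 - 36 + 18)*1 = -(-15)*(-17)*1 = -15*17*1 = -255*1 = -255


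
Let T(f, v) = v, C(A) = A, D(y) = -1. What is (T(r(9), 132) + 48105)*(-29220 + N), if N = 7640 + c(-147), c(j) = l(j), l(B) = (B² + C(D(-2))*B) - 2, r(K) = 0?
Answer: 8393238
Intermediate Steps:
l(B) = -2 + B² - B (l(B) = (B² - B) - 2 = -2 + B² - B)
c(j) = -2 + j² - j
N = 29394 (N = 7640 + (-2 + (-147)² - 1*(-147)) = 7640 + (-2 + 21609 + 147) = 7640 + 21754 = 29394)
(T(r(9), 132) + 48105)*(-29220 + N) = (132 + 48105)*(-29220 + 29394) = 48237*174 = 8393238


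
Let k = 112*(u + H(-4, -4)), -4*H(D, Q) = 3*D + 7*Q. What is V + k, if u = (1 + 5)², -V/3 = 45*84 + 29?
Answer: -6275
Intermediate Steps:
V = -11427 (V = -3*(45*84 + 29) = -3*(3780 + 29) = -3*3809 = -11427)
H(D, Q) = -7*Q/4 - 3*D/4 (H(D, Q) = -(3*D + 7*Q)/4 = -7*Q/4 - 3*D/4)
u = 36 (u = 6² = 36)
k = 5152 (k = 112*(36 + (-7/4*(-4) - ¾*(-4))) = 112*(36 + (7 + 3)) = 112*(36 + 10) = 112*46 = 5152)
V + k = -11427 + 5152 = -6275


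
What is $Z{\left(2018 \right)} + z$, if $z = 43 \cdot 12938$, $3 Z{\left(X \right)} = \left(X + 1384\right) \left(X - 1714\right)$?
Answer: $901070$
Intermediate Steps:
$Z{\left(X \right)} = \frac{\left(-1714 + X\right) \left(1384 + X\right)}{3}$ ($Z{\left(X \right)} = \frac{\left(X + 1384\right) \left(X - 1714\right)}{3} = \frac{\left(1384 + X\right) \left(-1714 + X\right)}{3} = \frac{\left(-1714 + X\right) \left(1384 + X\right)}{3}$)
$z = 556334$
$Z{\left(2018 \right)} + z = \left(- \frac{2372176}{3} - 221980 + \frac{2018^{2}}{3}\right) + 556334 = \left(- \frac{2372176}{3} - 221980 + \frac{1}{3} \cdot 4072324\right) + 556334 = \left(- \frac{2372176}{3} - 221980 + \frac{4072324}{3}\right) + 556334 = 344736 + 556334 = 901070$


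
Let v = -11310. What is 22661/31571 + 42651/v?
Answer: -363412937/119022670 ≈ -3.0533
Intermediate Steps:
22661/31571 + 42651/v = 22661/31571 + 42651/(-11310) = 22661*(1/31571) + 42651*(-1/11310) = 22661/31571 - 14217/3770 = -363412937/119022670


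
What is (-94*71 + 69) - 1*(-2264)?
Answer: -4341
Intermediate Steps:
(-94*71 + 69) - 1*(-2264) = (-6674 + 69) + 2264 = -6605 + 2264 = -4341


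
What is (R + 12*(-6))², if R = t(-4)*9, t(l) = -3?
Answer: 9801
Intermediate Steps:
R = -27 (R = -3*9 = -27)
(R + 12*(-6))² = (-27 + 12*(-6))² = (-27 - 72)² = (-99)² = 9801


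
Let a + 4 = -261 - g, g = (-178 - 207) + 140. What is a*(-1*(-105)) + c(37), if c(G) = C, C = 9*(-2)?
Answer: -2118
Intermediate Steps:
C = -18
c(G) = -18
g = -245 (g = -385 + 140 = -245)
a = -20 (a = -4 + (-261 - 1*(-245)) = -4 + (-261 + 245) = -4 - 16 = -20)
a*(-1*(-105)) + c(37) = -(-20)*(-105) - 18 = -20*105 - 18 = -2100 - 18 = -2118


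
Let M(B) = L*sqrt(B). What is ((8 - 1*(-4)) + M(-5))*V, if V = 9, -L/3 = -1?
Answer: 108 + 27*I*sqrt(5) ≈ 108.0 + 60.374*I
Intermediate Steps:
L = 3 (L = -3*(-1) = 3)
M(B) = 3*sqrt(B)
((8 - 1*(-4)) + M(-5))*V = ((8 - 1*(-4)) + 3*sqrt(-5))*9 = ((8 + 4) + 3*(I*sqrt(5)))*9 = (12 + 3*I*sqrt(5))*9 = 108 + 27*I*sqrt(5)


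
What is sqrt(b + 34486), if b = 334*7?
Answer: 2*sqrt(9206) ≈ 191.90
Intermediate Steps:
b = 2338
sqrt(b + 34486) = sqrt(2338 + 34486) = sqrt(36824) = 2*sqrt(9206)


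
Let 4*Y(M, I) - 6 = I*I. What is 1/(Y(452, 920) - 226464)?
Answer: -2/29725 ≈ -6.7283e-5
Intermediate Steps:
Y(M, I) = 3/2 + I**2/4 (Y(M, I) = 3/2 + (I*I)/4 = 3/2 + I**2/4)
1/(Y(452, 920) - 226464) = 1/((3/2 + (1/4)*920**2) - 226464) = 1/((3/2 + (1/4)*846400) - 226464) = 1/((3/2 + 211600) - 226464) = 1/(423203/2 - 226464) = 1/(-29725/2) = -2/29725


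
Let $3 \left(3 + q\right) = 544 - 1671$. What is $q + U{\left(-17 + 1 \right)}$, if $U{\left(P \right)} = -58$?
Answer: $- \frac{1310}{3} \approx -436.67$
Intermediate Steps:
$q = - \frac{1136}{3}$ ($q = -3 + \frac{544 - 1671}{3} = -3 + \frac{1}{3} \left(-1127\right) = -3 - \frac{1127}{3} = - \frac{1136}{3} \approx -378.67$)
$q + U{\left(-17 + 1 \right)} = - \frac{1136}{3} - 58 = - \frac{1310}{3}$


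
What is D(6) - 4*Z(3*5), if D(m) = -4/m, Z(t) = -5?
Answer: 58/3 ≈ 19.333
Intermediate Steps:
D(6) - 4*Z(3*5) = -4/6 - 4*(-5) = -4*1/6 + 20 = -2/3 + 20 = 58/3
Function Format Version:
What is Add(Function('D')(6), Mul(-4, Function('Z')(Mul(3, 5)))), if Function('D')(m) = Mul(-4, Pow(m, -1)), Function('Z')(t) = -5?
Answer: Rational(58, 3) ≈ 19.333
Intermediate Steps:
Add(Function('D')(6), Mul(-4, Function('Z')(Mul(3, 5)))) = Add(Mul(-4, Pow(6, -1)), Mul(-4, -5)) = Add(Mul(-4, Rational(1, 6)), 20) = Add(Rational(-2, 3), 20) = Rational(58, 3)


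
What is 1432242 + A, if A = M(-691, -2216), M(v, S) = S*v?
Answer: 2963498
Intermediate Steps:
A = 1531256 (A = -2216*(-691) = 1531256)
1432242 + A = 1432242 + 1531256 = 2963498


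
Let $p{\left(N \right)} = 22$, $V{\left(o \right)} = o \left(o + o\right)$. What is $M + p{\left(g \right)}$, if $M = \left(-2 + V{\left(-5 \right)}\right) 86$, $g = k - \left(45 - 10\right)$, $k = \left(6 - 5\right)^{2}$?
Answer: $4150$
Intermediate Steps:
$k = 1$ ($k = 1^{2} = 1$)
$g = -34$ ($g = 1 - \left(45 - 10\right) = 1 - 35 = -34$)
$V{\left(o \right)} = 2 o^{2}$ ($V{\left(o \right)} = o 2 o = 2 o^{2}$)
$M = 4128$ ($M = \left(-2 + 2 \left(-5\right)^{2}\right) 86 = \left(-2 + 2 \cdot 25\right) 86 = \left(-2 + 50\right) 86 = 48 \cdot 86 = 4128$)
$M + p{\left(g \right)} = 4128 + 22 = 4150$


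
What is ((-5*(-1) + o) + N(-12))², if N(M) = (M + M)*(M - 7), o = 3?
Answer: 215296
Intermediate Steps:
N(M) = 2*M*(-7 + M) (N(M) = (2*M)*(-7 + M) = 2*M*(-7 + M))
((-5*(-1) + o) + N(-12))² = ((-5*(-1) + 3) + 2*(-12)*(-7 - 12))² = ((5 + 3) + 2*(-12)*(-19))² = (8 + 456)² = 464² = 215296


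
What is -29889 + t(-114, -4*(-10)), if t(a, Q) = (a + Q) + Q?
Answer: -29923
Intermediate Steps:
t(a, Q) = a + 2*Q (t(a, Q) = (Q + a) + Q = a + 2*Q)
-29889 + t(-114, -4*(-10)) = -29889 + (-114 + 2*(-4*(-10))) = -29889 + (-114 + 2*40) = -29889 + (-114 + 80) = -29889 - 34 = -29923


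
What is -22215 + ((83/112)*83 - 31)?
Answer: -2484663/112 ≈ -22185.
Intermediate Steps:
-22215 + ((83/112)*83 - 31) = -22215 + (6889/112 - 31) = -22215 + 3417/112 = -2484663/112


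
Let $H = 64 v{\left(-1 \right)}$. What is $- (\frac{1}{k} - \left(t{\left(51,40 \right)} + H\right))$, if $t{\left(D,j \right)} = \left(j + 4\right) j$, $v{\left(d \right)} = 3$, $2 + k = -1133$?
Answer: $\frac{2215521}{1135} \approx 1952.0$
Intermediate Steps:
$k = -1135$ ($k = -2 - 1133 = -1135$)
$t{\left(D,j \right)} = j \left(4 + j\right)$ ($t{\left(D,j \right)} = \left(4 + j\right) j = j \left(4 + j\right)$)
$H = 192$ ($H = 64 \cdot 3 = 192$)
$- (\frac{1}{k} - \left(t{\left(51,40 \right)} + H\right)) = - (\frac{1}{-1135} - \left(40 \left(4 + 40\right) + 192\right)) = - (- \frac{1}{1135} - \left(40 \cdot 44 + 192\right)) = - (- \frac{1}{1135} - \left(1760 + 192\right)) = - (- \frac{1}{1135} - 1952) = \left(-1\right) \left(- \frac{2215521}{1135}\right) = \frac{2215521}{1135}$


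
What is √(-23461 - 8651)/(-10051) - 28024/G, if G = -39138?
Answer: 14012/19569 - 12*I*√223/10051 ≈ 0.71603 - 0.017829*I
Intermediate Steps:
√(-23461 - 8651)/(-10051) - 28024/G = √(-23461 - 8651)/(-10051) - 28024/(-39138) = √(-32112)*(-1/10051) - 28024*(-1/39138) = (12*I*√223)*(-1/10051) + 14012/19569 = -12*I*√223/10051 + 14012/19569 = 14012/19569 - 12*I*√223/10051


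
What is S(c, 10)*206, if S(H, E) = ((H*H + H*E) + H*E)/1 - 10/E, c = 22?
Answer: 190138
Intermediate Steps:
S(H, E) = H² - 10/E + 2*E*H (S(H, E) = ((H² + E*H) + E*H)*1 - 10/E = (H² + 2*E*H)*1 - 10/E = (H² + 2*E*H) - 10/E = H² - 10/E + 2*E*H)
S(c, 10)*206 = ((-10 + 10*22*(22 + 2*10))/10)*206 = ((-10 + 10*22*(22 + 20))/10)*206 = ((-10 + 10*22*42)/10)*206 = ((-10 + 9240)/10)*206 = ((⅒)*9230)*206 = 923*206 = 190138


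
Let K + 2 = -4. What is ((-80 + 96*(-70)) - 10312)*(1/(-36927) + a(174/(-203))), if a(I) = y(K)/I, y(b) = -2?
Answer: -491468048/12309 ≈ -39928.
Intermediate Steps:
K = -6 (K = -2 - 4 = -6)
a(I) = -2/I
((-80 + 96*(-70)) - 10312)*(1/(-36927) + a(174/(-203))) = ((-80 + 96*(-70)) - 10312)*(1/(-36927) - 2/(174/(-203))) = ((-80 - 6720) - 10312)*(-1/36927 - 2/(174*(-1/203))) = (-6800 - 10312)*(-1/36927 - 2/(-6/7)) = -17112*(-1/36927 - 2*(-7/6)) = -17112*(-1/36927 + 7/3) = -17112*86162/36927 = -491468048/12309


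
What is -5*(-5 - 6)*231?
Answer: 12705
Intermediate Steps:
-5*(-5 - 6)*231 = -5*(-11)*231 = 55*231 = 12705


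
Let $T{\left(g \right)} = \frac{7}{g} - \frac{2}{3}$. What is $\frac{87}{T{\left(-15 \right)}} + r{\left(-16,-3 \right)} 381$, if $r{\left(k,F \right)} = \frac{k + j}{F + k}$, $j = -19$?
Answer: $\frac{201900}{323} \approx 625.08$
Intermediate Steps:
$r{\left(k,F \right)} = \frac{-19 + k}{F + k}$ ($r{\left(k,F \right)} = \frac{k - 19}{F + k} = \frac{-19 + k}{F + k}$)
$T{\left(g \right)} = - \frac{2}{3} + \frac{7}{g}$ ($T{\left(g \right)} = \frac{7}{g} - \frac{2}{3} = - \frac{2}{3} + \frac{7}{g}$)
$\frac{87}{T{\left(-15 \right)}} + r{\left(-16,-3 \right)} 381 = \frac{87}{- \frac{2}{3} + \frac{7}{-15}} + \frac{-19 - 16}{-3 - 16} \cdot 381 = \frac{87}{- \frac{2}{3} + 7 \left(- \frac{1}{15}\right)} + \frac{1}{-19} \left(-35\right) 381 = \frac{87}{- \frac{2}{3} - \frac{7}{15}} + \left(- \frac{1}{19}\right) \left(-35\right) 381 = \frac{87}{- \frac{17}{15}} + \frac{35}{19} \cdot 381 = 87 \left(- \frac{15}{17}\right) + \frac{13335}{19} = - \frac{1305}{17} + \frac{13335}{19} = \frac{201900}{323}$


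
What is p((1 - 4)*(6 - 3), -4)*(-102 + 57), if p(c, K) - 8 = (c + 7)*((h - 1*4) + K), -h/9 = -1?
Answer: -270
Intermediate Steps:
h = 9 (h = -9*(-1) = 9)
p(c, K) = 8 + (5 + K)*(7 + c) (p(c, K) = 8 + (c + 7)*((9 - 1*4) + K) = 8 + (7 + c)*((9 - 4) + K) = 8 + (7 + c)*(5 + K) = 8 + (5 + K)*(7 + c))
p((1 - 4)*(6 - 3), -4)*(-102 + 57) = (43 + 5*((1 - 4)*(6 - 3)) + 7*(-4) - 4*(1 - 4)*(6 - 3))*(-102 + 57) = (43 + 5*(-3*3) - 28 - (-12)*3)*(-45) = (43 + 5*(-9) - 28 - 4*(-9))*(-45) = (43 - 45 - 28 + 36)*(-45) = 6*(-45) = -270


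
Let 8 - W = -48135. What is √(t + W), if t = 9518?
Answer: 23*√109 ≈ 240.13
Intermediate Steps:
W = 48143 (W = 8 - 1*(-48135) = 8 + 48135 = 48143)
√(t + W) = √(9518 + 48143) = √57661 = 23*√109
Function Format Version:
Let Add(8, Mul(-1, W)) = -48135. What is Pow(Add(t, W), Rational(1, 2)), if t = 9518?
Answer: Mul(23, Pow(109, Rational(1, 2))) ≈ 240.13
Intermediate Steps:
W = 48143 (W = Add(8, Mul(-1, -48135)) = Add(8, 48135) = 48143)
Pow(Add(t, W), Rational(1, 2)) = Pow(Add(9518, 48143), Rational(1, 2)) = Pow(57661, Rational(1, 2)) = Mul(23, Pow(109, Rational(1, 2)))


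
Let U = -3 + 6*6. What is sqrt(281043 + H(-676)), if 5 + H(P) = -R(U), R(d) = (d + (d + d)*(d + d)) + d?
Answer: 2*sqrt(69154) ≈ 525.94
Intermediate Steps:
U = 33 (U = -3 + 36 = 33)
R(d) = 2*d + 4*d**2 (R(d) = (d + (2*d)*(2*d)) + d = (d + 4*d**2) + d = 2*d + 4*d**2)
H(P) = -4427 (H(P) = -5 - 2*33*(1 + 2*33) = -5 - 2*33*(1 + 66) = -5 - 2*33*67 = -5 - 1*4422 = -5 - 4422 = -4427)
sqrt(281043 + H(-676)) = sqrt(281043 - 4427) = sqrt(276616) = 2*sqrt(69154)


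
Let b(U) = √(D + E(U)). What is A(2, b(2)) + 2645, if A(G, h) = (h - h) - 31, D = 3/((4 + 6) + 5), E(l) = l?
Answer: 2614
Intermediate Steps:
D = ⅕ (D = 3/(10 + 5) = 3/15 = 3*(1/15) = ⅕ ≈ 0.20000)
b(U) = √(⅕ + U)
A(G, h) = -31 (A(G, h) = 0 - 31 = -31)
A(2, b(2)) + 2645 = -31 + 2645 = 2614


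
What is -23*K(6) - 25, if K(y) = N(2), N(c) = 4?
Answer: -117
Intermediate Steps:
K(y) = 4
-23*K(6) - 25 = -23*4 - 25 = -92 - 25 = -117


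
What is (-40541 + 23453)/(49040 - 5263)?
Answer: -17088/43777 ≈ -0.39034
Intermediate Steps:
(-40541 + 23453)/(49040 - 5263) = -17088/43777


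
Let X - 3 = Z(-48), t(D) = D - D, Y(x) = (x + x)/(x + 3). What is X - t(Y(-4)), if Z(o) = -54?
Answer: -51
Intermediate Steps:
Y(x) = 2*x/(3 + x) (Y(x) = (2*x)/(3 + x) = 2*x/(3 + x))
t(D) = 0
X = -51 (X = 3 - 54 = -51)
X - t(Y(-4)) = -51 - 1*0 = -51 + 0 = -51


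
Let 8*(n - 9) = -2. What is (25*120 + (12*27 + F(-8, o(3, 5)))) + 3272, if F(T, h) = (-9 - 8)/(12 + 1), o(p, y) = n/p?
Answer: 85731/13 ≈ 6594.7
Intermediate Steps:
n = 35/4 (n = 9 + (1/8)*(-2) = 9 - 1/4 = 35/4 ≈ 8.7500)
o(p, y) = 35/(4*p)
F(T, h) = -17/13
(25*120 + (12*27 + F(-8, o(3, 5)))) + 3272 = (25*120 + (12*27 - 17/13)) + 3272 = (3000 + (324 - 17/13)) + 3272 = (3000 + 4195/13) + 3272 = 43195/13 + 3272 = 85731/13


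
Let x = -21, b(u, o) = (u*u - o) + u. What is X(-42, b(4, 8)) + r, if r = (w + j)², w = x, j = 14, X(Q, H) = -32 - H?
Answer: 5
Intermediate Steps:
b(u, o) = u + u² - o (b(u, o) = (u² - o) + u = u + u² - o)
w = -21
r = 49 (r = (-21 + 14)² = (-7)² = 49)
X(-42, b(4, 8)) + r = (-32 - (4 + 4² - 1*8)) + 49 = (-32 - (4 + 16 - 8)) + 49 = (-32 - 1*12) + 49 = (-32 - 12) + 49 = -44 + 49 = 5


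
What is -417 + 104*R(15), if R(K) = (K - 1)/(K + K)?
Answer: -5527/15 ≈ -368.47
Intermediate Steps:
R(K) = (-1 + K)/(2*K) (R(K) = (-1 + K)/((2*K)) = (-1 + K)*(1/(2*K)) = (-1 + K)/(2*K))
-417 + 104*R(15) = -417 + 104*((½)*(-1 + 15)/15) = -417 + 104*((½)*(1/15)*14) = -417 + 104*(7/15) = -417 + 728/15 = -5527/15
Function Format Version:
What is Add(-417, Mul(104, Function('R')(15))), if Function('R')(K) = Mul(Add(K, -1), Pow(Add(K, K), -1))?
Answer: Rational(-5527, 15) ≈ -368.47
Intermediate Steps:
Function('R')(K) = Mul(Rational(1, 2), Pow(K, -1), Add(-1, K)) (Function('R')(K) = Mul(Add(-1, K), Pow(Mul(2, K), -1)) = Mul(Add(-1, K), Mul(Rational(1, 2), Pow(K, -1))) = Mul(Rational(1, 2), Pow(K, -1), Add(-1, K)))
Add(-417, Mul(104, Function('R')(15))) = Add(-417, Mul(104, Mul(Rational(1, 2), Pow(15, -1), Add(-1, 15)))) = Add(-417, Mul(104, Mul(Rational(1, 2), Rational(1, 15), 14))) = Add(-417, Mul(104, Rational(7, 15))) = Add(-417, Rational(728, 15)) = Rational(-5527, 15)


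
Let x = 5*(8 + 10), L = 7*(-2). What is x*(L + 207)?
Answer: 17370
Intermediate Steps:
L = -14
x = 90 (x = 5*18 = 90)
x*(L + 207) = 90*(-14 + 207) = 90*193 = 17370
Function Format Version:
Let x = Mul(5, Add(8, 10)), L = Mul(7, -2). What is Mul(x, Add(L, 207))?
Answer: 17370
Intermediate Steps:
L = -14
x = 90 (x = Mul(5, 18) = 90)
Mul(x, Add(L, 207)) = Mul(90, Add(-14, 207)) = Mul(90, 193) = 17370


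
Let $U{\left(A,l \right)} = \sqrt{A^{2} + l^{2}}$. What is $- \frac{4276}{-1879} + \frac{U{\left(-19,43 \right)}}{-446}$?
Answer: $\frac{4276}{1879} - \frac{\sqrt{2210}}{446} \approx 2.1703$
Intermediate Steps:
$- \frac{4276}{-1879} + \frac{U{\left(-19,43 \right)}}{-446} = - \frac{4276}{-1879} + \frac{\sqrt{\left(-19\right)^{2} + 43^{2}}}{-446} = \left(-4276\right) \left(- \frac{1}{1879}\right) + \sqrt{361 + 1849} \left(- \frac{1}{446}\right) = \frac{4276}{1879} + \sqrt{2210} \left(- \frac{1}{446}\right) = \frac{4276}{1879} - \frac{\sqrt{2210}}{446}$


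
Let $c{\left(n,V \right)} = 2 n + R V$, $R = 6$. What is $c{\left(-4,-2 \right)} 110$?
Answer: $-2200$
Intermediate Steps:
$c{\left(n,V \right)} = 2 n + 6 V$
$c{\left(-4,-2 \right)} 110 = \left(2 \left(-4\right) + 6 \left(-2\right)\right) 110 = \left(-8 - 12\right) 110 = \left(-20\right) 110 = -2200$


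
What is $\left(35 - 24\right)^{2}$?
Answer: $121$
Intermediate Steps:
$\left(35 - 24\right)^{2} = 11^{2} = 121$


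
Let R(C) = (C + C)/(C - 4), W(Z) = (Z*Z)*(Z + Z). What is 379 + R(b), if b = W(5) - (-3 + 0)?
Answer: 94877/249 ≈ 381.03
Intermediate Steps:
W(Z) = 2*Z³ (W(Z) = Z²*(2*Z) = 2*Z³)
b = 253 (b = 2*5³ - (-3 + 0) = 2*125 - 1*(-3) = 250 + 3 = 253)
R(C) = 2*C/(-4 + C) (R(C) = (2*C)/(-4 + C) = 2*C/(-4 + C))
379 + R(b) = 379 + 2*253/(-4 + 253) = 379 + 2*253/249 = 379 + 2*253*(1/249) = 379 + 506/249 = 94877/249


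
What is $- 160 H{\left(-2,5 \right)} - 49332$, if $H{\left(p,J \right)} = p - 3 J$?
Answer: $-46612$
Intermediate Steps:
$- 160 H{\left(-2,5 \right)} - 49332 = - 160 \left(-2 - 15\right) - 49332 = \left(-160\right) \left(-17\right) - 49332 = 2720 - 49332 = -46612$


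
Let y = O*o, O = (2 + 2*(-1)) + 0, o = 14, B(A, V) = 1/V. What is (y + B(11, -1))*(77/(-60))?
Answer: 77/60 ≈ 1.2833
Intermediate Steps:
O = 0 (O = (2 - 2) + 0 = 0 + 0 = 0)
y = 0 (y = 0*14 = 0)
(y + B(11, -1))*(77/(-60)) = (0 + 1/(-1))*(77/(-60)) = (0 - 1)*(77*(-1/60)) = -1*(-77/60) = 77/60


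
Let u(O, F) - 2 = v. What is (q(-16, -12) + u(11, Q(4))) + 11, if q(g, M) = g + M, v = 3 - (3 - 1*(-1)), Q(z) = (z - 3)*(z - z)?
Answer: -16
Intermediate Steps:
Q(z) = 0 (Q(z) = (-3 + z)*0 = 0)
v = -1 (v = 3 - (3 + 1) = 3 - 1*4 = 3 - 4 = -1)
u(O, F) = 1 (u(O, F) = 2 - 1 = 1)
q(g, M) = M + g
(q(-16, -12) + u(11, Q(4))) + 11 = ((-12 - 16) + 1) + 11 = (-28 + 1) + 11 = -27 + 11 = -16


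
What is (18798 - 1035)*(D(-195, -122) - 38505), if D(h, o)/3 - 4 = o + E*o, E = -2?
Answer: -677249901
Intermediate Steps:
D(h, o) = 12 - 3*o (D(h, o) = 12 + 3*(o - 2*o) = 12 + 3*(-o) = 12 - 3*o)
(18798 - 1035)*(D(-195, -122) - 38505) = (18798 - 1035)*((12 - 3*(-122)) - 38505) = 17763*((12 + 366) - 38505) = 17763*(378 - 38505) = 17763*(-38127) = -677249901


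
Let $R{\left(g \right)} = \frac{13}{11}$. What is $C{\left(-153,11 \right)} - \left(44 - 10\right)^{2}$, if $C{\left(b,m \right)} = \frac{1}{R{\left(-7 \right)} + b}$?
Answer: $- \frac{1930531}{1670} \approx -1156.0$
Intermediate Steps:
$R{\left(g \right)} = \frac{13}{11}$ ($R{\left(g \right)} = 13 \cdot \frac{1}{11} = \frac{13}{11}$)
$C{\left(b,m \right)} = \frac{1}{\frac{13}{11} + b}$
$C{\left(-153,11 \right)} - \left(44 - 10\right)^{2} = \frac{11}{13 + 11 \left(-153\right)} - \left(44 - 10\right)^{2} = \frac{11}{13 - 1683} - 34^{2} = \frac{11}{-1670} - 1156 = 11 \left(- \frac{1}{1670}\right) - 1156 = - \frac{11}{1670} - 1156 = - \frac{1930531}{1670}$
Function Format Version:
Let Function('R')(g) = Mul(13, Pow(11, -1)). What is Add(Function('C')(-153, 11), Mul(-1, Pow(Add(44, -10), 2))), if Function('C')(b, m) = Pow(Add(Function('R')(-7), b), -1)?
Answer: Rational(-1930531, 1670) ≈ -1156.0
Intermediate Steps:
Function('R')(g) = Rational(13, 11) (Function('R')(g) = Mul(13, Rational(1, 11)) = Rational(13, 11))
Function('C')(b, m) = Pow(Add(Rational(13, 11), b), -1)
Add(Function('C')(-153, 11), Mul(-1, Pow(Add(44, -10), 2))) = Add(Mul(11, Pow(Add(13, Mul(11, -153)), -1)), Mul(-1, Pow(Add(44, -10), 2))) = Add(Mul(11, Pow(Add(13, -1683), -1)), Mul(-1, Pow(34, 2))) = Add(Mul(11, Pow(-1670, -1)), Mul(-1, 1156)) = Add(Mul(11, Rational(-1, 1670)), -1156) = Add(Rational(-11, 1670), -1156) = Rational(-1930531, 1670)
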